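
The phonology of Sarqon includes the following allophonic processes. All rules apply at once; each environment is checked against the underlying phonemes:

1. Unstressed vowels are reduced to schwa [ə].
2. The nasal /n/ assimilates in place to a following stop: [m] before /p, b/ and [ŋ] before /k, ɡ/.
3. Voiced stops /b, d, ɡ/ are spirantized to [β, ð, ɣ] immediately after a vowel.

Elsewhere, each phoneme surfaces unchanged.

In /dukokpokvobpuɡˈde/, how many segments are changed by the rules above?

7

Segments that undergo a rule: /u/ → [ə] (rule 1); /o/ → [ə] (rule 1); /o/ → [ə] (rule 1); /o/ → [ə] (rule 1); /b/ → [β] (rule 3); /u/ → [ə] (rule 1); /ɡ/ → [ɣ] (rule 3).
All other segments surface unchanged.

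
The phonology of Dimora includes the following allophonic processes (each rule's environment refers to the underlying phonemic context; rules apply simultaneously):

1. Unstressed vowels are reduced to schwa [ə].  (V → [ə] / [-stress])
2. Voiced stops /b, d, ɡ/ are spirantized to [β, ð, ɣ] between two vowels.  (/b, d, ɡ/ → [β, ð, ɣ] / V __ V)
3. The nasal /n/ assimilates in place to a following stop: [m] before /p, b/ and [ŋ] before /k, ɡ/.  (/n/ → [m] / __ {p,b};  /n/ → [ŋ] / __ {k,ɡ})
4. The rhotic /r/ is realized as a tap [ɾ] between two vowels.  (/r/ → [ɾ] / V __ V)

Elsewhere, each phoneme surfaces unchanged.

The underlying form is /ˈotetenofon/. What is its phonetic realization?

[ˈotətənəfən]

/o/ (word-initial): rule 1 targets it, but not in an unstressed syllable → unchanged [o].
/t/ stays [t].
/e/ meets the environment for rule 1 (in an unstressed syllable) → [ə].
/t/ — not in any rule's target class → [t].
/e/ (between /t/ and /n/) occurs in an unstressed syllable → [ə] by rule 1.
/n/ — between /e/ and /o/; rule 3 does not apply here → [n].
/o/ — between /n/ and /f/, in an unstressed syllable — surfaces as [ə] (rule 1).
/f/ — not in any rule's target class → [f].
/o/ (between /f/ and /n/) occurs in an unstressed syllable → [ə] by rule 1.
/n/ (word-final) is in the target of rule 3 but the environment (before a labial or velar stop) is not met → [n].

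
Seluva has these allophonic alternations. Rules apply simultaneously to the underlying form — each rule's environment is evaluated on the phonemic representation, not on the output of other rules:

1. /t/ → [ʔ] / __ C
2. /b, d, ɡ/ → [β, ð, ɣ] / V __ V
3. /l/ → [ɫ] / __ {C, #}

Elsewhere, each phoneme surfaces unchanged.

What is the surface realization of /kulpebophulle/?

[kuɫpeβophuɫle]

/k/ — not in any rule's target class → [k].
/u/ (between /k/ and /l/): no rule targets it → [u].
/l/ — between /u/ and /p/, word-finally or immediately before a consonant — surfaces as [ɫ] (rule 3).
/p/ (between /l/ and /e/): no rule targets it → [p].
/e/ — not in any rule's target class → [e].
/b/ — between /e/ and /o/, between two vowels — surfaces as [β] (rule 2).
/o/ stays [o].
/p/ (between /o/ and /h/): no rule targets it → [p].
/h/ (between /p/ and /u/): no rule targets it → [h].
/u/ (between /h/ and /l/): no rule targets it → [u].
Rule 3 applies to /l/ (between /u/ and /l/: word-finally or immediately before a consonant) → [ɫ].
/l/ — between /l/ and /e/; rule 3 does not apply here → [l].
/e/ — not in any rule's target class → [e].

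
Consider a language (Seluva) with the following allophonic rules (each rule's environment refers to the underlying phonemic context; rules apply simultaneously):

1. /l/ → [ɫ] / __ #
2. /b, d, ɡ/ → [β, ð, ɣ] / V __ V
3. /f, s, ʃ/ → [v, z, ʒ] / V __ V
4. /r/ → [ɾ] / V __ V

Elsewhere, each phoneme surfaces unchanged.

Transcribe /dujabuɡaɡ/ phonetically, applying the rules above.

[dujaβuɣaɡ]

/d/ (word-initial): rule 2 targets it, but not between two vowels → unchanged [d].
/u/ (between /d/ and /j/): no rule targets it → [u].
/j/ (between /u/ and /a/): no rule targets it → [j].
/a/ (between /j/ and /b/) is unaffected → [a].
/b/ (between /a/ and /u/) occurs between two vowels → [β] by rule 2.
/u/ stays [u].
Rule 2 applies to /ɡ/ (between /u/ and /a/: between two vowels) → [ɣ].
/a/ (between /ɡ/ and /ɡ/): no rule targets it → [a].
/ɡ/ — word-final; rule 2 does not apply here → [ɡ].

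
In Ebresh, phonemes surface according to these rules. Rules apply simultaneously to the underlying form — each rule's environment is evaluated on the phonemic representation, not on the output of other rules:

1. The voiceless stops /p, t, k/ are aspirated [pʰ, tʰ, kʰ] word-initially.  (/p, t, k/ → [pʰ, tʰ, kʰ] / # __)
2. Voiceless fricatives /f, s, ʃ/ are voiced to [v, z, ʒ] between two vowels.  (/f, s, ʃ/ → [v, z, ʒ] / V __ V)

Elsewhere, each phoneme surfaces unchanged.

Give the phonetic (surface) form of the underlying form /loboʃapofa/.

[loboʒapova]

/l/ (word-initial): no rule targets it → [l].
/o/ — not in any rule's target class → [o].
/b/ (between /o/ and /o/) is unaffected → [b].
/o/ — not in any rule's target class → [o].
Rule 2 applies to /ʃ/ (between /o/ and /a/: between two vowels) → [ʒ].
/a/ stays [a].
/p/ (between /a/ and /o/): rule 1 targets it, but not word-initially → unchanged [p].
/o/ stays [o].
/f/ — between /o/ and /a/, between two vowels — surfaces as [v] (rule 2).
/a/ — not in any rule's target class → [a].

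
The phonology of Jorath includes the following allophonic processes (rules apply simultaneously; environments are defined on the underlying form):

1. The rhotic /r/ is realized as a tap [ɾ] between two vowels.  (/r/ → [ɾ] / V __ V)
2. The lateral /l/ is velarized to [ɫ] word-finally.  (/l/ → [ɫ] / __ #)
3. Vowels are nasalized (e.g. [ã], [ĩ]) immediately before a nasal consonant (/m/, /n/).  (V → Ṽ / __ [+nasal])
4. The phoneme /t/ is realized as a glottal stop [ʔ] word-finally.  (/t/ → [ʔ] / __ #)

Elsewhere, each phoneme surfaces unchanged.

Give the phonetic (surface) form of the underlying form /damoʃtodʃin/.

[dãmoʃtodʃĩn]

/d/ stays [d].
/a/ meets the environment for rule 3 (before a nasal consonant) → [ã].
/m/ — not in any rule's target class → [m].
/o/ (between /m/ and /ʃ/) fails the environment for rule 3, so it stays [o].
/ʃ/ (between /o/ and /t/) is unaffected → [ʃ].
/t/ (between /ʃ/ and /o/) is in the target of rule 4 but the environment (word-finally) is not met → [t].
/o/ (between /t/ and /d/) is in the target of rule 3 but the environment (before a nasal consonant) is not met → [o].
/d/ (between /o/ and /ʃ/) is unaffected → [d].
/ʃ/ stays [ʃ].
/i/ — between /ʃ/ and /n/, before a nasal consonant — surfaces as [ĩ] (rule 3).
/n/ (word-final): no rule targets it → [n].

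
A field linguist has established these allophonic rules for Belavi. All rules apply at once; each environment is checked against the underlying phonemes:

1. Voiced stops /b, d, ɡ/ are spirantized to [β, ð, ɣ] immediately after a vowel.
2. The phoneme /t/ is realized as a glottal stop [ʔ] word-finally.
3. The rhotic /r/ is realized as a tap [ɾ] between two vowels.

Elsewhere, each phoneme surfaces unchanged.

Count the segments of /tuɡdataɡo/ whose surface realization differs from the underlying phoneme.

Segments that undergo a rule: /ɡ/ → [ɣ] (rule 1); /ɡ/ → [ɣ] (rule 1).
All other segments surface unchanged.

2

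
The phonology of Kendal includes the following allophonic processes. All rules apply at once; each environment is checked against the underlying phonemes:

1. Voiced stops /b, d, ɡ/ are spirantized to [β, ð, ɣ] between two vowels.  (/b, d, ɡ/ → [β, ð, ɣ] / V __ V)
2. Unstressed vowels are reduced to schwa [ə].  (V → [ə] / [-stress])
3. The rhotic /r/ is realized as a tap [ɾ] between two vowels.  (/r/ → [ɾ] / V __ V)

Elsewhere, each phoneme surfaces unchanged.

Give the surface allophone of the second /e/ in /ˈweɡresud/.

Rule 2 applies to /e/ (between /r/ and /s/: in an unstressed syllable) → [ə].

[ə]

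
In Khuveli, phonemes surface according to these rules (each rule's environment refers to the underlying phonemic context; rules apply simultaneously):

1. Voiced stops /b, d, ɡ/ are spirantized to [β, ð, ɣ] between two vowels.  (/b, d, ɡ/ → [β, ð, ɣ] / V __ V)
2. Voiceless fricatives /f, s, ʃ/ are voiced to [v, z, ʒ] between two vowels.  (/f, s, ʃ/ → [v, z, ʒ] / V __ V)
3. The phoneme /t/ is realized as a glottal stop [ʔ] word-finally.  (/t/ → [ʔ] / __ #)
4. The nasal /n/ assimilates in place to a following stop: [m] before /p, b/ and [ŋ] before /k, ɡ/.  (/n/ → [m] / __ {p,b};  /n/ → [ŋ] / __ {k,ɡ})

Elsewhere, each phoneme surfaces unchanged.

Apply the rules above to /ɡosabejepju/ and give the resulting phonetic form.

[ɡozaβejepju]

/ɡ/ (word-initial): rule 1 targets it, but not between two vowels → unchanged [ɡ].
/s/ meets the environment for rule 2 (between two vowels) → [z].
/b/ (between /a/ and /e/) occurs between two vowels → [β] by rule 1.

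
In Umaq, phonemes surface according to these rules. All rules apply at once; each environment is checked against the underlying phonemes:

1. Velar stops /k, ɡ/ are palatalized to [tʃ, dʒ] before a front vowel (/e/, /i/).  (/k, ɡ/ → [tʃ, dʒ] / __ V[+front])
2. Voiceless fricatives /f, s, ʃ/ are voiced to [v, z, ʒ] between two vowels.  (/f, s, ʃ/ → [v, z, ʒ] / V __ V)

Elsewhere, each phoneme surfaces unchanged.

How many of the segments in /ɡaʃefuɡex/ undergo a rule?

Segments that undergo a rule: /ʃ/ → [ʒ] (rule 2); /f/ → [v] (rule 2); /ɡ/ → [dʒ] (rule 1).
All other segments surface unchanged.

3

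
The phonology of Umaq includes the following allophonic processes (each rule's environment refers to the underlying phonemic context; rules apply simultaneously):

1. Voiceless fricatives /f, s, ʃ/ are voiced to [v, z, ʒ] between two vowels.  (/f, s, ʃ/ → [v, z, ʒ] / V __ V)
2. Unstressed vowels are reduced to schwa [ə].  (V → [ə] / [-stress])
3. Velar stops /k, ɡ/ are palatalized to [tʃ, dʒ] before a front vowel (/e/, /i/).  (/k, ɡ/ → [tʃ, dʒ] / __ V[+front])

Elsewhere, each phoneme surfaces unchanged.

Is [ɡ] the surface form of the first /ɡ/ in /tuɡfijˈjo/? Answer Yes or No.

Yes

/ɡ/ (between /u/ and /f/) fails the environment for rule 3, so it stays [ɡ].
The actual realization is [ɡ], which matches [ɡ].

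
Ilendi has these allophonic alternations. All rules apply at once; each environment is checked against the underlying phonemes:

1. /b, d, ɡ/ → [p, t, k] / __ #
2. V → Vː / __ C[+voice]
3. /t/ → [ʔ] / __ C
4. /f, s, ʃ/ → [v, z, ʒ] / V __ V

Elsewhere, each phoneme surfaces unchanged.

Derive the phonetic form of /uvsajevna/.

/u/ (word-initial): before a voiced consonant, so rule 2 applies → [uː].
/v/ (between /u/ and /s/): no rule targets it → [v].
/s/ (between /v/ and /a/) fails the environment for rule 4, so it stays [s].
/a/ meets the environment for rule 2 (before a voiced consonant) → [aː].
/j/ (between /a/ and /e/) is unaffected → [j].
Rule 2 applies to /e/ (between /j/ and /v/: before a voiced consonant) → [eː].
/v/ — not in any rule's target class → [v].
/n/ (between /v/ and /a/) is unaffected → [n].
/a/ (word-final): rule 2 targets it, but not before a voiced consonant → unchanged [a].

[uːvsaːjeːvna]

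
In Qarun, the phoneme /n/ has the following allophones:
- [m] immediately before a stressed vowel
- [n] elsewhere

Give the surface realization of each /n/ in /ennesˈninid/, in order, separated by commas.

Occurrence 1 (position 2): no conditioning environment matches → elsewhere allophone [n].
Occurrence 2 (position 3): no conditioning environment matches → elsewhere allophone [n].
Occurrence 3 (position 6): immediately before a stressed vowel → [m].
Occurrence 4 (position 8): no conditioning environment matches → elsewhere allophone [n].

[n], [n], [m], [n]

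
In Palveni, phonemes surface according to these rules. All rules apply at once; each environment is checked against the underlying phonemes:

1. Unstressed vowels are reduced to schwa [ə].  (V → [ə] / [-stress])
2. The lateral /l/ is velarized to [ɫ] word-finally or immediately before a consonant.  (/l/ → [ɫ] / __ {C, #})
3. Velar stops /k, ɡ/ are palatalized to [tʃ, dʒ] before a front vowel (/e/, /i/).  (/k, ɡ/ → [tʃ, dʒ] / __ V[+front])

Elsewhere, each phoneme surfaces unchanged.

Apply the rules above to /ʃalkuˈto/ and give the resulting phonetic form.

/ʃ/ (word-initial): no rule targets it → [ʃ].
/a/ (between /ʃ/ and /l/): in an unstressed syllable, so rule 1 applies → [ə].
/l/ (between /a/ and /k/): word-finally or immediately before a consonant, so rule 2 applies → [ɫ].
/k/ — between /l/ and /u/; rule 3 does not apply here → [k].
/u/ — between /k/ and /t/, in an unstressed syllable — surfaces as [ə] (rule 1).
/t/ stays [t].
/o/ (word-final) is in the target of rule 1 but the environment (in an unstressed syllable) is not met → [o].

[ʃəɫkəˈto]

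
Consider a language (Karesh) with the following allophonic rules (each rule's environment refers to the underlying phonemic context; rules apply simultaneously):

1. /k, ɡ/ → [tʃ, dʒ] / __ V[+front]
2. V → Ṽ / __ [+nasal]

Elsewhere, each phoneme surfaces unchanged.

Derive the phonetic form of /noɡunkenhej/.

/n/ — not in any rule's target class → [n].
/o/ (between /n/ and /ɡ/) fails the environment for rule 2, so it stays [o].
/ɡ/ (between /o/ and /u/): rule 1 targets it, but not before a front vowel → unchanged [ɡ].
/u/ meets the environment for rule 2 (before a nasal consonant) → [ũ].
/n/ (between /u/ and /k/): no rule targets it → [n].
Rule 1 applies to /k/ (between /n/ and /e/: before a front vowel) → [tʃ].
Rule 2 applies to /e/ (between /k/ and /n/: before a nasal consonant) → [ẽ].
/n/ (between /e/ and /h/): no rule targets it → [n].
/h/ — not in any rule's target class → [h].
/e/ (between /h/ and /j/) is in the target of rule 2 but the environment (before a nasal consonant) is not met → [e].
/j/ (word-final) is unaffected → [j].

[noɡũntʃẽnhej]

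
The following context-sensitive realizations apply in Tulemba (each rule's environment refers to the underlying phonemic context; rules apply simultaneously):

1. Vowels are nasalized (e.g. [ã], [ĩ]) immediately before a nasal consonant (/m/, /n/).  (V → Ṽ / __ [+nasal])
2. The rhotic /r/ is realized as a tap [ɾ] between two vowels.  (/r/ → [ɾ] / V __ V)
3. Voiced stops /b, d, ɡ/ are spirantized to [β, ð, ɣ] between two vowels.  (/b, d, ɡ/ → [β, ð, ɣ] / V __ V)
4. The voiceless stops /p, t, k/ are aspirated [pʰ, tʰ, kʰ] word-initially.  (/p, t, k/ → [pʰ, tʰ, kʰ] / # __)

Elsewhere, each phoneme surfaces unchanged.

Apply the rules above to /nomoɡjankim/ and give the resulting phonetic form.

/n/ (word-initial): no rule targets it → [n].
/o/ meets the environment for rule 1 (before a nasal consonant) → [õ].
/m/ (between /o/ and /o/) is unaffected → [m].
/o/ (between /m/ and /ɡ/): rule 1 targets it, but not before a nasal consonant → unchanged [o].
/ɡ/ (between /o/ and /j/): rule 3 targets it, but not between two vowels → unchanged [ɡ].
/j/ — not in any rule's target class → [j].
/a/ — between /j/ and /n/, before a nasal consonant — surfaces as [ã] (rule 1).
/n/ stays [n].
/k/ (between /n/ and /i/) fails the environment for rule 4, so it stays [k].
/i/ meets the environment for rule 1 (before a nasal consonant) → [ĩ].
/m/ (word-final) is unaffected → [m].

[nõmoɡjãnkĩm]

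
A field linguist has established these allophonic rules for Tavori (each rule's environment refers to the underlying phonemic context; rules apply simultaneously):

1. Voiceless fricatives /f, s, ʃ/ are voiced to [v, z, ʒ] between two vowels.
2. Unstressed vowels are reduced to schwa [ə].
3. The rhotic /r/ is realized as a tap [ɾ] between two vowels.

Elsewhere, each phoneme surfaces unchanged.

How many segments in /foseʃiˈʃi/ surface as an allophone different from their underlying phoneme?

6

Segments that undergo a rule: /o/ → [ə] (rule 2); /s/ → [z] (rule 1); /e/ → [ə] (rule 2); /ʃ/ → [ʒ] (rule 1); /i/ → [ə] (rule 2); /ʃ/ → [ʒ] (rule 1).
All other segments surface unchanged.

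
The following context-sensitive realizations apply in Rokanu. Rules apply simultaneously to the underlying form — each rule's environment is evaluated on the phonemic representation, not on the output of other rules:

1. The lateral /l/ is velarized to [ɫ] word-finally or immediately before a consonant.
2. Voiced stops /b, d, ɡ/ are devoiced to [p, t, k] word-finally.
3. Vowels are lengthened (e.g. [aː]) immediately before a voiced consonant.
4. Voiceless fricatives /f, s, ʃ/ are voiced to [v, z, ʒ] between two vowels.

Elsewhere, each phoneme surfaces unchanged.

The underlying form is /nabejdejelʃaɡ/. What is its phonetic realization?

/n/ (word-initial): no rule targets it → [n].
/a/ meets the environment for rule 3 (before a voiced consonant) → [aː].
/b/ — between /a/ and /e/; rule 2 does not apply here → [b].
/e/ (between /b/ and /j/): before a voiced consonant, so rule 3 applies → [eː].
/j/ (between /e/ and /d/): no rule targets it → [j].
/d/ (between /j/ and /e/): rule 2 targets it, but not word-finally → unchanged [d].
/e/ (between /d/ and /j/): before a voiced consonant, so rule 3 applies → [eː].
/j/ (between /e/ and /e/): no rule targets it → [j].
/e/ meets the environment for rule 3 (before a voiced consonant) → [eː].
/l/ — between /e/ and /ʃ/, word-finally or immediately before a consonant — surfaces as [ɫ] (rule 1).
/ʃ/ — between /l/ and /a/; rule 4 does not apply here → [ʃ].
/a/ meets the environment for rule 3 (before a voiced consonant) → [aː].
/ɡ/ meets the environment for rule 2 (word-finally) → [k].

[naːbeːjdeːjeːɫʃaːk]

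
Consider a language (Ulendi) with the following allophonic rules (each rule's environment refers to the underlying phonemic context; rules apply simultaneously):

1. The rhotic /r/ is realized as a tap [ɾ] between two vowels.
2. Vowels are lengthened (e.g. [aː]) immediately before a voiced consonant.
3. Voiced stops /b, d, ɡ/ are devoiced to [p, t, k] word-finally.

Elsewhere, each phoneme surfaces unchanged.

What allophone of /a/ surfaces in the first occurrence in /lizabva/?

[aː]

Rule 2 applies to /a/ (between /z/ and /b/: before a voiced consonant) → [aː].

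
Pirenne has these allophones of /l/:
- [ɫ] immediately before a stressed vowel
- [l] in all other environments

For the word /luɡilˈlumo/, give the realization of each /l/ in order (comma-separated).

[l], [l], [ɫ]

Occurrence 1 (position 1): no conditioning environment matches → elsewhere allophone [l].
Occurrence 2 (position 5): no conditioning environment matches → elsewhere allophone [l].
Occurrence 3 (position 6): immediately before a stressed vowel → [ɫ].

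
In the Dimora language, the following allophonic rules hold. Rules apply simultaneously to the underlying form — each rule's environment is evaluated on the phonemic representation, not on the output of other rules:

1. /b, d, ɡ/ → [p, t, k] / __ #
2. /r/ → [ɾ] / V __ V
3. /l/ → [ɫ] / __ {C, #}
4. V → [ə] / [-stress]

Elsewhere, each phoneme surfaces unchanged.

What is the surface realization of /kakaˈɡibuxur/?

/k/ — not in any rule's target class → [k].
/a/ meets the environment for rule 4 (in an unstressed syllable) → [ə].
/k/ stays [k].
/a/ — between /k/ and /ɡ/, in an unstressed syllable — surfaces as [ə] (rule 4).
/ɡ/ (between /a/ and /i/): rule 1 targets it, but not word-finally → unchanged [ɡ].
/i/ (between /ɡ/ and /b/): rule 4 targets it, but not in an unstressed syllable → unchanged [i].
/b/ (between /i/ and /u/) fails the environment for rule 1, so it stays [b].
/u/ — between /b/ and /x/, in an unstressed syllable — surfaces as [ə] (rule 4).
/x/ stays [x].
/u/ — between /x/ and /r/, in an unstressed syllable — surfaces as [ə] (rule 4).
/r/ (word-final) is in the target of rule 2 but the environment (between two vowels) is not met → [r].

[kəkəˈɡibəxər]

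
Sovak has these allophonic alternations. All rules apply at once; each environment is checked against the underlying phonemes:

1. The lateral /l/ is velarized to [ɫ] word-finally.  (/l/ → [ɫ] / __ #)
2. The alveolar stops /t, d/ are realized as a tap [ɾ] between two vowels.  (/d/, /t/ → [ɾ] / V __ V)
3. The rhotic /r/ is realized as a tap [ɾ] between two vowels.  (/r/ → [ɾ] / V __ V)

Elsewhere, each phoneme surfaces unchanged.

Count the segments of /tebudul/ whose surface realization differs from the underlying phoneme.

Segments that undergo a rule: /d/ → [ɾ] (rule 2); /l/ → [ɫ] (rule 1).
All other segments surface unchanged.

2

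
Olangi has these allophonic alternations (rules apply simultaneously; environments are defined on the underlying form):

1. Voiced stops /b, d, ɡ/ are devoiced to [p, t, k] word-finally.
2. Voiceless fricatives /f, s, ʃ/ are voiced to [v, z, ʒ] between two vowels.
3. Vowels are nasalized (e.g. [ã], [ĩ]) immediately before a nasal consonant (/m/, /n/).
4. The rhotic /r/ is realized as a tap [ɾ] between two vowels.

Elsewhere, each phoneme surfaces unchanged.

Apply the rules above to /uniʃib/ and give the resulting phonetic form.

[ũniʒip]

/u/ (word-initial) occurs before a nasal consonant → [ũ] by rule 3.
/n/ (between /u/ and /i/) is unaffected → [n].
/i/ (between /n/ and /ʃ/) is in the target of rule 3 but the environment (before a nasal consonant) is not met → [i].
/ʃ/ meets the environment for rule 2 (between two vowels) → [ʒ].
/i/ — between /ʃ/ and /b/; rule 3 does not apply here → [i].
/b/ (word-final): word-finally, so rule 1 applies → [p].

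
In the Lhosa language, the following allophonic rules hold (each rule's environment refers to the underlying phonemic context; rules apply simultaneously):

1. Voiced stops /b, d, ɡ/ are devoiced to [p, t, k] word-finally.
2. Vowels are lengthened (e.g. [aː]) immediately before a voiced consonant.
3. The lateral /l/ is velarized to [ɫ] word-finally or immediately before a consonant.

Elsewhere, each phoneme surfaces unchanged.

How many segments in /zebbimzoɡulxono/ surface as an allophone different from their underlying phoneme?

Segments that undergo a rule: /e/ → [eː] (rule 2); /i/ → [iː] (rule 2); /o/ → [oː] (rule 2); /u/ → [uː] (rule 2); /l/ → [ɫ] (rule 3); /o/ → [oː] (rule 2).
All other segments surface unchanged.

6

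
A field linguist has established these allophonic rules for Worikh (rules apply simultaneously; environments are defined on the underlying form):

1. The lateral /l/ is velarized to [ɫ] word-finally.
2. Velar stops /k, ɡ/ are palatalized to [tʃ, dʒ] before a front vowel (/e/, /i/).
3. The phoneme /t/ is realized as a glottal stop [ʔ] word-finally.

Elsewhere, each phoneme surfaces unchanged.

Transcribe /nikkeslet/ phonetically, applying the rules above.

[niktʃesleʔ]

/n/ (word-initial) is unaffected → [n].
/i/ (between /n/ and /k/) is unaffected → [i].
/k/ (between /i/ and /k/) fails the environment for rule 2, so it stays [k].
Rule 2 applies to /k/ (between /k/ and /e/: before a front vowel) → [tʃ].
/e/ stays [e].
/s/ (between /e/ and /l/) is unaffected → [s].
/l/ (between /s/ and /e/) fails the environment for rule 1, so it stays [l].
/e/ — not in any rule's target class → [e].
/t/ — word-final, word-finally — surfaces as [ʔ] (rule 3).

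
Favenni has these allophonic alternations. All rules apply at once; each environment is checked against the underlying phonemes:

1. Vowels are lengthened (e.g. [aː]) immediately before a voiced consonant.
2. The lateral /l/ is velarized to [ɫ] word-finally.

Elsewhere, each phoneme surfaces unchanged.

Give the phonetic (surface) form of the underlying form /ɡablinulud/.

/ɡ/ (word-initial): no rule targets it → [ɡ].
/a/ meets the environment for rule 1 (before a voiced consonant) → [aː].
/b/ (between /a/ and /l/): no rule targets it → [b].
/l/ (between /b/ and /i/): rule 2 targets it, but not word-finally → unchanged [l].
Rule 1 applies to /i/ (between /l/ and /n/: before a voiced consonant) → [iː].
/n/ (between /i/ and /u/): no rule targets it → [n].
/u/ — between /n/ and /l/, before a voiced consonant — surfaces as [uː] (rule 1).
/l/ (between /u/ and /u/) fails the environment for rule 2, so it stays [l].
Rule 1 applies to /u/ (between /l/ and /d/: before a voiced consonant) → [uː].
/d/ (word-final) is unaffected → [d].

[ɡaːbliːnuːluːd]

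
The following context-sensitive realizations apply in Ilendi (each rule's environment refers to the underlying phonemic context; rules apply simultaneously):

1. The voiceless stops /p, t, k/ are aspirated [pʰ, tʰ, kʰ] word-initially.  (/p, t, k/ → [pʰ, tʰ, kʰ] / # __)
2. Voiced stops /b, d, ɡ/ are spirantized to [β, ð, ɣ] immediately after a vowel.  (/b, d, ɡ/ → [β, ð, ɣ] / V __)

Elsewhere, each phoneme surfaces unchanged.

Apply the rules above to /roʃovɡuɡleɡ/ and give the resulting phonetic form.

[roʃovɡuɣleɣ]

/r/ — not in any rule's target class → [r].
/o/ stays [o].
/ʃ/ — not in any rule's target class → [ʃ].
/o/ — not in any rule's target class → [o].
/v/ (between /o/ and /ɡ/): no rule targets it → [v].
/ɡ/ (between /v/ and /u/) is in the target of rule 2 but the environment (immediately after a vowel) is not met → [ɡ].
/u/ (between /ɡ/ and /ɡ/) is unaffected → [u].
/ɡ/ (between /u/ and /l/): immediately after a vowel, so rule 2 applies → [ɣ].
/l/ (between /ɡ/ and /e/) is unaffected → [l].
/e/ — not in any rule's target class → [e].
/ɡ/ — word-final, immediately after a vowel — surfaces as [ɣ] (rule 2).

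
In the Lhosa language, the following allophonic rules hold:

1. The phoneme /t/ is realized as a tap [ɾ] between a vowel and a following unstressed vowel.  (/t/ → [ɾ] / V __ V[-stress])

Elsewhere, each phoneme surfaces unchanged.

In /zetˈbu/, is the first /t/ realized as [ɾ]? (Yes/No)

No

/t/ (between /e/ and /b/) fails the environment for rule 1, so it stays [t].
The actual realization is [t], not [ɾ].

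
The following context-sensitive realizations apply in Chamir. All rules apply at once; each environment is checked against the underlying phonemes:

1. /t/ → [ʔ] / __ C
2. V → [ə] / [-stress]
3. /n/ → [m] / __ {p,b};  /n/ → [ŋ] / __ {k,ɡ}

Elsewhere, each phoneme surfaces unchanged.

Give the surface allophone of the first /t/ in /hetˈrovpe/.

[ʔ]

/t/ (between /e/ and /r/): immediately before a consonant, so rule 1 applies → [ʔ].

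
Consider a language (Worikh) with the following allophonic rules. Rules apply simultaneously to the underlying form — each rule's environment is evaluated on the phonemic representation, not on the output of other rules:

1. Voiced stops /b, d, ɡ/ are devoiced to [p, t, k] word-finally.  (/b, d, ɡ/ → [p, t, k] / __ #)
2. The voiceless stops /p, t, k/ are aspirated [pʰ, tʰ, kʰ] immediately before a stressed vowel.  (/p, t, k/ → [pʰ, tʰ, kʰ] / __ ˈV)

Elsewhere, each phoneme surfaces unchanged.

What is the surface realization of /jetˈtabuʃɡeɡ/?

/j/ — not in any rule's target class → [j].
/e/ stays [e].
/t/ — between /e/ and /t/; rule 2 does not apply here → [t].
/t/ (between /t/ and /a/): immediately before a stressed vowel, so rule 2 applies → [tʰ].
/a/ (between /t/ and /b/): no rule targets it → [a].
/b/ (between /a/ and /u/) fails the environment for rule 1, so it stays [b].
/u/ — not in any rule's target class → [u].
/ʃ/ (between /u/ and /ɡ/) is unaffected → [ʃ].
/ɡ/ — between /ʃ/ and /e/; rule 1 does not apply here → [ɡ].
/e/ (between /ɡ/ and /ɡ/): no rule targets it → [e].
/ɡ/ (word-final): word-finally, so rule 1 applies → [k].

[jetˈtʰabuʃɡek]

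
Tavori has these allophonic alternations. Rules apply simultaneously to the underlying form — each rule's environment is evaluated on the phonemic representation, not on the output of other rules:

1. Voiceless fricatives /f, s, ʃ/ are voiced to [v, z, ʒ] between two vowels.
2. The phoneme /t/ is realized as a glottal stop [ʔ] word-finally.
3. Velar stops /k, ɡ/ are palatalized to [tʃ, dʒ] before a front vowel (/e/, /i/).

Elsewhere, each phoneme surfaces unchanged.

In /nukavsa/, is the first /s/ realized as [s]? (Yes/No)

/s/ — between /v/ and /a/; rule 1 does not apply here → [s].
The actual realization is [s], which matches [s].

Yes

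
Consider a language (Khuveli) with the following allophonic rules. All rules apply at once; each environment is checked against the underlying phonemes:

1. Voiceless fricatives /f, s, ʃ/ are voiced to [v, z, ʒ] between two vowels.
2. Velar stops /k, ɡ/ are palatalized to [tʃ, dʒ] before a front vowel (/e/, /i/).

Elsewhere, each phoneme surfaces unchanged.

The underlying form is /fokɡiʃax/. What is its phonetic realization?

/f/ (word-initial): rule 1 targets it, but not between two vowels → unchanged [f].
/o/ — not in any rule's target class → [o].
/k/ (between /o/ and /ɡ/) is in the target of rule 2 but the environment (before a front vowel) is not met → [k].
/ɡ/ meets the environment for rule 2 (before a front vowel) → [dʒ].
/i/ (between /ɡ/ and /ʃ/) is unaffected → [i].
/ʃ/ (between /i/ and /a/): between two vowels, so rule 1 applies → [ʒ].
/a/ stays [a].
/x/ — not in any rule's target class → [x].

[fokdʒiʒax]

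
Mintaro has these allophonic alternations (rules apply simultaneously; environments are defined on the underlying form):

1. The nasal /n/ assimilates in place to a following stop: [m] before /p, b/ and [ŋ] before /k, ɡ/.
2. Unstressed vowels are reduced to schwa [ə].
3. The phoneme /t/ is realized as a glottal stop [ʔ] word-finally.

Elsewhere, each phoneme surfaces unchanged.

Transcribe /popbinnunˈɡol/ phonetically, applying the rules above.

/o/ — between /p/ and /p/, in an unstressed syllable — surfaces as [ə] (rule 2).
/i/ meets the environment for rule 2 (in an unstressed syllable) → [ə].
/n/ — between /i/ and /n/; rule 1 does not apply here → [n].
/n/ (between /n/ and /u/) is in the target of rule 1 but the environment (before a labial or velar stop) is not met → [n].
/u/ (between /n/ and /n/) occurs in an unstressed syllable → [ə] by rule 2.
/n/ (between /u/ and /ɡ/): before a labial or velar stop, so rule 1 applies → [ŋ].
/o/ — between /ɡ/ and /l/; rule 2 does not apply here → [o].

[pəpbənnəŋˈɡol]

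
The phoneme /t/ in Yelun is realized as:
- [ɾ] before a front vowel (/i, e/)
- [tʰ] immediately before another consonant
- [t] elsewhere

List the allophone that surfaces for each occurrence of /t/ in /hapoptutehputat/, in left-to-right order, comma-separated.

[t], [ɾ], [t], [t]

Occurrence 1 (position 6): no conditioning environment matches → elsewhere allophone [t].
Occurrence 2 (position 8): before a front vowel (/i, e/) → [ɾ].
Occurrence 3 (position 13): no conditioning environment matches → elsewhere allophone [t].
Occurrence 4 (position 15): no conditioning environment matches → elsewhere allophone [t].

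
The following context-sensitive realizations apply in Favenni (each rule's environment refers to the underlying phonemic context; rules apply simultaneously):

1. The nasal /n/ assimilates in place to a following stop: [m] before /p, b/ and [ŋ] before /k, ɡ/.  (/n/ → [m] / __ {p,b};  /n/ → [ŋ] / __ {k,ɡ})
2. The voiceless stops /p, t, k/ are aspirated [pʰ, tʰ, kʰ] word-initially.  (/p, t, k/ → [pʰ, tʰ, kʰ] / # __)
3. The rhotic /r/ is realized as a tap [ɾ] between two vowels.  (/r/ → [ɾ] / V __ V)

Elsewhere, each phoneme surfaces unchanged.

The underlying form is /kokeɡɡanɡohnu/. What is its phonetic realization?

[kʰokeɡɡaŋɡohnu]

/k/ — word-initial, word-initially — surfaces as [kʰ] (rule 2).
/o/ (between /k/ and /k/) is unaffected → [o].
/k/ — between /o/ and /e/; rule 2 does not apply here → [k].
/e/ stays [e].
/ɡ/ (between /e/ and /ɡ/) is unaffected → [ɡ].
/ɡ/ — not in any rule's target class → [ɡ].
/a/ (between /ɡ/ and /n/): no rule targets it → [a].
Rule 1 applies to /n/ (between /a/ and /ɡ/: before a labial or velar stop) → [ŋ].
/ɡ/ (between /n/ and /o/) is unaffected → [ɡ].
/o/ stays [o].
/h/ stays [h].
/n/ (between /h/ and /u/) is in the target of rule 1 but the environment (before a labial or velar stop) is not met → [n].
/u/ (word-final) is unaffected → [u].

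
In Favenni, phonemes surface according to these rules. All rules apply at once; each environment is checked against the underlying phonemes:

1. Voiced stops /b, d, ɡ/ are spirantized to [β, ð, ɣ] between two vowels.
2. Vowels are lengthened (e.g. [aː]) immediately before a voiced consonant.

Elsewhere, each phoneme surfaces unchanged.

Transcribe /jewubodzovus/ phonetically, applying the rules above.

[jeːwuːβoːdzoːvus]

/j/ (word-initial) is unaffected → [j].
/e/ — between /j/ and /w/, before a voiced consonant — surfaces as [eː] (rule 2).
/w/ (between /e/ and /u/) is unaffected → [w].
/u/ meets the environment for rule 2 (before a voiced consonant) → [uː].
/b/ (between /u/ and /o/): between two vowels, so rule 1 applies → [β].
/o/ (between /b/ and /d/): before a voiced consonant, so rule 2 applies → [oː].
/d/ (between /o/ and /z/) fails the environment for rule 1, so it stays [d].
/z/ (between /d/ and /o/): no rule targets it → [z].
/o/ meets the environment for rule 2 (before a voiced consonant) → [oː].
/v/ stays [v].
/u/ (between /v/ and /s/): rule 2 targets it, but not before a voiced consonant → unchanged [u].
/s/ — not in any rule's target class → [s].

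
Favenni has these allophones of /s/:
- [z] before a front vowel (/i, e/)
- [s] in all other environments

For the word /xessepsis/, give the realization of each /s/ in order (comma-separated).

[s], [z], [z], [s]

Occurrence 1 (position 3): no conditioning environment matches → elsewhere allophone [s].
Occurrence 2 (position 4): before a front vowel (/i, e/) → [z].
Occurrence 3 (position 7): before a front vowel (/i, e/) → [z].
Occurrence 4 (position 9): no conditioning environment matches → elsewhere allophone [s].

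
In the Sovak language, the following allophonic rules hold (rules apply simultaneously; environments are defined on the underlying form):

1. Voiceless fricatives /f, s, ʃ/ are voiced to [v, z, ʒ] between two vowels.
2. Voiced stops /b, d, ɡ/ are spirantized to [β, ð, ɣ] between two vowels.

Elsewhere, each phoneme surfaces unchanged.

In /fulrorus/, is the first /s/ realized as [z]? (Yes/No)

No

/s/ (word-final) fails the environment for rule 1, so it stays [s].
The actual realization is [s], not [z].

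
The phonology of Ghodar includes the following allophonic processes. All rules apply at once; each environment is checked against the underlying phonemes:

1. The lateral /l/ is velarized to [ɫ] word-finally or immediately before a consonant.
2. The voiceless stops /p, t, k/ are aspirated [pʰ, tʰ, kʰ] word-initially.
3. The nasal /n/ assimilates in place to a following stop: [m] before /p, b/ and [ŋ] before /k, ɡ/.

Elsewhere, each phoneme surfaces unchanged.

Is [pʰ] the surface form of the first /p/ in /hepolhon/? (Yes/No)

/p/ (between /e/ and /o/) is in the target of rule 2 but the environment (word-initially) is not met → [p].
The actual realization is [p], not [pʰ].

No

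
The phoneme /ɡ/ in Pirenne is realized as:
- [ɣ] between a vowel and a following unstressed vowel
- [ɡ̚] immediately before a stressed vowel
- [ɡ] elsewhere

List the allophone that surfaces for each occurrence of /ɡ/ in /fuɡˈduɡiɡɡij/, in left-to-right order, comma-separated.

[ɡ], [ɣ], [ɡ], [ɡ]

Occurrence 1 (position 3): no conditioning environment matches → elsewhere allophone [ɡ].
Occurrence 2 (position 6): between a vowel and a following unstressed vowel → [ɣ].
Occurrence 3 (position 8): no conditioning environment matches → elsewhere allophone [ɡ].
Occurrence 4 (position 9): no conditioning environment matches → elsewhere allophone [ɡ].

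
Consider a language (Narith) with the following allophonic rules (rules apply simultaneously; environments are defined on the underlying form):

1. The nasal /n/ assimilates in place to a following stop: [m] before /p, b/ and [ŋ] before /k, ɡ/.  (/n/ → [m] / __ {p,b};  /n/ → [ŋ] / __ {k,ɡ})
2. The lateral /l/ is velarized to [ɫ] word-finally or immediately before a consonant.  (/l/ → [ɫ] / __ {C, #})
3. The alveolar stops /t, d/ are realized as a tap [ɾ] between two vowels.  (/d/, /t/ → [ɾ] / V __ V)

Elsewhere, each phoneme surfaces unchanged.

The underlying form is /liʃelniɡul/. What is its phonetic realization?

/l/ (word-initial): rule 2 targets it, but not word-finally or immediately before a consonant → unchanged [l].
/i/ (between /l/ and /ʃ/): no rule targets it → [i].
/ʃ/ (between /i/ and /e/): no rule targets it → [ʃ].
/e/ stays [e].
/l/ (between /e/ and /n/) occurs word-finally or immediately before a consonant → [ɫ] by rule 2.
/n/ — between /l/ and /i/; rule 1 does not apply here → [n].
/i/ — not in any rule's target class → [i].
/ɡ/ (between /i/ and /u/) is unaffected → [ɡ].
/u/ (between /ɡ/ and /l/): no rule targets it → [u].
/l/ (word-final): word-finally or immediately before a consonant, so rule 2 applies → [ɫ].

[liʃeɫniɡuɫ]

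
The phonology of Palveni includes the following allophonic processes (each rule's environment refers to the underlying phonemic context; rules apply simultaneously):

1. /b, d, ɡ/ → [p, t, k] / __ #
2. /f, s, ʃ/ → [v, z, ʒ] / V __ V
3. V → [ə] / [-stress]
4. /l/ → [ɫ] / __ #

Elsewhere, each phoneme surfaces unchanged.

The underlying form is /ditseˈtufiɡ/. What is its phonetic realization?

/d/ (word-initial): rule 1 targets it, but not word-finally → unchanged [d].
/i/ (between /d/ and /t/) occurs in an unstressed syllable → [ə] by rule 3.
/t/ — not in any rule's target class → [t].
/s/ — between /t/ and /e/; rule 2 does not apply here → [s].
Rule 3 applies to /e/ (between /s/ and /t/: in an unstressed syllable) → [ə].
/t/ stays [t].
/u/ (between /t/ and /f/): rule 3 targets it, but not in an unstressed syllable → unchanged [u].
/f/ (between /u/ and /i/) occurs between two vowels → [v] by rule 2.
/i/ — between /f/ and /ɡ/, in an unstressed syllable — surfaces as [ə] (rule 3).
/ɡ/ (word-final): word-finally, so rule 1 applies → [k].

[dətsəˈtuvək]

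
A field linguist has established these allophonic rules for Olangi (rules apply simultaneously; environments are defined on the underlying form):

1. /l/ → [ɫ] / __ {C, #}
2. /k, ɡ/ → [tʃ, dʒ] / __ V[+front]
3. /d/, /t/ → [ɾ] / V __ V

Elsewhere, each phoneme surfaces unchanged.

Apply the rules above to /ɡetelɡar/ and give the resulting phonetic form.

[dʒeɾeɫɡar]

/ɡ/ (word-initial): before a front vowel, so rule 2 applies → [dʒ].
/t/ — between /e/ and /e/, between two vowels — surfaces as [ɾ] (rule 3).
Rule 1 applies to /l/ (between /e/ and /ɡ/: word-finally or immediately before a consonant) → [ɫ].
/ɡ/ — between /l/ and /a/; rule 2 does not apply here → [ɡ].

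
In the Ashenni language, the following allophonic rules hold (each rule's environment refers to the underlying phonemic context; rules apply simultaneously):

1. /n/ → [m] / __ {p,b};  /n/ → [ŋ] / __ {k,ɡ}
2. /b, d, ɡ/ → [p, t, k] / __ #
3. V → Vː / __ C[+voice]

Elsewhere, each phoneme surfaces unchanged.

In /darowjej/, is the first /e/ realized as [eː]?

Yes

/e/ (between /j/ and /j/): before a voiced consonant, so rule 3 applies → [eː].
The actual realization is [eː], which matches [eː].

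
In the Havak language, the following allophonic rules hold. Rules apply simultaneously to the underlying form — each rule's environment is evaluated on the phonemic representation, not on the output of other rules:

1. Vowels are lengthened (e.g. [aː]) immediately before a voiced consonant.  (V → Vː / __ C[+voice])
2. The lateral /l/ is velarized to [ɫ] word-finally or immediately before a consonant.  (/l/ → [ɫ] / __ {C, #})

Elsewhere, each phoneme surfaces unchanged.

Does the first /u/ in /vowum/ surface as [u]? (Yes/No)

No

/u/ (between /w/ and /m/): before a voiced consonant, so rule 1 applies → [uː].
The actual realization is [uː], not [u].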